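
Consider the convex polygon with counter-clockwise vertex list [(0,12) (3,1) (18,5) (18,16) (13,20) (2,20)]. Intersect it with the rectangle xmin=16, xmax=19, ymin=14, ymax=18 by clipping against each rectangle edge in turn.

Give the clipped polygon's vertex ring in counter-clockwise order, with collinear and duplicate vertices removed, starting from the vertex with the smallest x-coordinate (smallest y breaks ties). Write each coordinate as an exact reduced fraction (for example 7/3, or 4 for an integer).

Clipped polygon: [(16,14) (18,14) (18,16) (16,88/5)]

1. After x ≥ 16: [(16,67/15) (18,5) (18,16) (16,88/5)]
2. After x ≤ 19: [(16,67/15) (18,5) (18,16) (16,88/5)]
3. After y ≥ 14: [(16,14) (18,14) (18,16) (16,88/5)]
4. After y ≤ 18: [(16,14) (18,14) (18,16) (16,88/5)]
5. Canonical ring: [(16,14) (18,14) (18,16) (16,88/5)]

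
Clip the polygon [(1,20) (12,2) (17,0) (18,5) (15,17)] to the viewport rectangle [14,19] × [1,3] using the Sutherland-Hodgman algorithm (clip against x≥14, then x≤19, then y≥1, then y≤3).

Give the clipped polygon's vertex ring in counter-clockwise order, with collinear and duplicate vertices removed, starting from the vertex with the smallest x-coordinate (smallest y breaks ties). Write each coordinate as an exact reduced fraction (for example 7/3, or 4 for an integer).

Clipped polygon: [(14,6/5) (29/2,1) (86/5,1) (88/5,3) (14,3)]

1. After x ≥ 14: [(14,241/14) (14,6/5) (17,0) (18,5) (15,17)]
2. After x ≤ 19: [(14,241/14) (14,6/5) (17,0) (18,5) (15,17)]
3. After y ≥ 1: [(14,241/14) (14,6/5) (29/2,1) (86/5,1) (18,5) (15,17)]
4. After y ≤ 3: [(14,3) (14,6/5) (29/2,1) (86/5,1) (88/5,3)]
5. Canonical ring: [(14,6/5) (29/2,1) (86/5,1) (88/5,3) (14,3)]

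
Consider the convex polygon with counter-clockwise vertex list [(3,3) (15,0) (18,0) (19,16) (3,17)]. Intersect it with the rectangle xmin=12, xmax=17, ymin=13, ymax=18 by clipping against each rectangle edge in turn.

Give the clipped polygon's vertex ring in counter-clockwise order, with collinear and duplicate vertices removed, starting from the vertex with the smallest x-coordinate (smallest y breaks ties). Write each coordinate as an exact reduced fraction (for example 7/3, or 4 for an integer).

1. After x ≥ 12: [(12,3/4) (15,0) (18,0) (19,16) (12,263/16)]
2. After x ≤ 17: [(12,3/4) (15,0) (17,0) (17,129/8) (12,263/16)]
3. After y ≥ 13: [(12,13) (17,13) (17,129/8) (12,263/16)]
4. After y ≤ 18: [(12,13) (17,13) (17,129/8) (12,263/16)]
5. Canonical ring: [(12,13) (17,13) (17,129/8) (12,263/16)]

Clipped polygon: [(12,13) (17,13) (17,129/8) (12,263/16)]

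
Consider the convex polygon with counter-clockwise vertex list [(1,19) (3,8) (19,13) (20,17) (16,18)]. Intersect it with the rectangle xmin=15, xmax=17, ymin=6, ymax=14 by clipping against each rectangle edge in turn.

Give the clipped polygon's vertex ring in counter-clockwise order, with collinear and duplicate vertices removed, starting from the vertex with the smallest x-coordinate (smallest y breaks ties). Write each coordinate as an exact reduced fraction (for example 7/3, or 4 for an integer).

Clipped polygon: [(15,47/4) (17,99/8) (17,14) (15,14)]

1. After x ≥ 15: [(15,271/15) (15,47/4) (19,13) (20,17) (16,18)]
2. After x ≤ 17: [(15,271/15) (15,47/4) (17,99/8) (17,71/4) (16,18)]
3. After y ≥ 6: [(15,271/15) (15,47/4) (17,99/8) (17,71/4) (16,18)]
4. After y ≤ 14: [(15,14) (15,47/4) (17,99/8) (17,14)]
5. Canonical ring: [(15,47/4) (17,99/8) (17,14) (15,14)]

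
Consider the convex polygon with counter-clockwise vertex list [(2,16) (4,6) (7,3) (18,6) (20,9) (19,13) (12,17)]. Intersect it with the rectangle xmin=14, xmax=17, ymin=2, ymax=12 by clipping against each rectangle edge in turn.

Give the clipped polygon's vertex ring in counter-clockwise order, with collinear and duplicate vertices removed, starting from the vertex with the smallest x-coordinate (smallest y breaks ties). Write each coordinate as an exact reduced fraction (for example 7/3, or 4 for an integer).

Clipped polygon: [(14,54/11) (17,63/11) (17,12) (14,12)]

1. After x ≥ 14: [(14,54/11) (18,6) (20,9) (19,13) (14,111/7)]
2. After x ≤ 17: [(14,54/11) (17,63/11) (17,99/7) (14,111/7)]
3. After y ≥ 2: [(14,54/11) (17,63/11) (17,99/7) (14,111/7)]
4. After y ≤ 12: [(14,12) (14,54/11) (17,63/11) (17,12)]
5. Canonical ring: [(14,54/11) (17,63/11) (17,12) (14,12)]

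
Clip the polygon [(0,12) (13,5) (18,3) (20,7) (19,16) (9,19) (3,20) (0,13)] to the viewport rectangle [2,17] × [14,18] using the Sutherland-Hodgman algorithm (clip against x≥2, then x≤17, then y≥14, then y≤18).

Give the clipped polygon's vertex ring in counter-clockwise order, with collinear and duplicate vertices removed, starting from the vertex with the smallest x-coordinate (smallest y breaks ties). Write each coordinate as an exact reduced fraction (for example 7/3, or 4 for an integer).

1. After x ≥ 2: [(2,142/13) (13,5) (18,3) (20,7) (19,16) (9,19) (3,20) (2,53/3)]
2. After x ≤ 17: [(2,142/13) (13,5) (17,17/5) (17,83/5) (9,19) (3,20) (2,53/3)]
3. After y ≥ 14: [(2,14) (17,14) (17,83/5) (9,19) (3,20) (2,53/3)]
4. After y ≤ 18: [(2,14) (17,14) (17,83/5) (37/3,18) (15/7,18) (2,53/3)]
5. Canonical ring: [(2,14) (17,14) (17,83/5) (37/3,18) (15/7,18) (2,53/3)]

Clipped polygon: [(2,14) (17,14) (17,83/5) (37/3,18) (15/7,18) (2,53/3)]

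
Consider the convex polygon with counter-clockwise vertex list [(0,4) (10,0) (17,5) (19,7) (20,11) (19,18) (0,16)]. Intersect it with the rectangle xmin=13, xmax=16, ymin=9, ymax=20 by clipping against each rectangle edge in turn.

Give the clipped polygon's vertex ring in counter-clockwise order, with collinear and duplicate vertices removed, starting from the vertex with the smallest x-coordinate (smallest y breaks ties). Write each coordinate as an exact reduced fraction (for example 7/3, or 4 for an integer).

1. After x ≥ 13: [(13,15/7) (17,5) (19,7) (20,11) (19,18) (13,330/19)]
2. After x ≤ 16: [(13,15/7) (16,30/7) (16,336/19) (13,330/19)]
3. After y ≥ 9: [(13,9) (16,9) (16,336/19) (13,330/19)]
4. After y ≤ 20: [(13,9) (16,9) (16,336/19) (13,330/19)]
5. Canonical ring: [(13,9) (16,9) (16,336/19) (13,330/19)]

Clipped polygon: [(13,9) (16,9) (16,336/19) (13,330/19)]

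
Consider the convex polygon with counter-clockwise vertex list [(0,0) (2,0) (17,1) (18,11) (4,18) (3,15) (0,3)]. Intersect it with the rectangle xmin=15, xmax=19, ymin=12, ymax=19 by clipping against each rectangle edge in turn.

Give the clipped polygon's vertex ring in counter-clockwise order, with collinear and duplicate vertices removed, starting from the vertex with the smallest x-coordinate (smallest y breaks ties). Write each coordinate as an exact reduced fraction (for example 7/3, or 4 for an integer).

Clipped polygon: [(15,12) (16,12) (15,25/2)]

1. After x ≥ 15: [(15,13/15) (17,1) (18,11) (15,25/2)]
2. After x ≤ 19: [(15,13/15) (17,1) (18,11) (15,25/2)]
3. After y ≥ 12: [(15,12) (16,12) (15,25/2)]
4. After y ≤ 19: [(15,12) (16,12) (15,25/2)]
5. Canonical ring: [(15,12) (16,12) (15,25/2)]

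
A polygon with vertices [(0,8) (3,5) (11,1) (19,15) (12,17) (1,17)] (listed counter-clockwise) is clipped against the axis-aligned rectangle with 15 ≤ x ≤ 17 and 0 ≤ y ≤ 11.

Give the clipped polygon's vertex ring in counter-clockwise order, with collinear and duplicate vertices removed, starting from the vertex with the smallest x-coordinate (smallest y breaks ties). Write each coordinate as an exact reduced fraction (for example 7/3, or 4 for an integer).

1. After x ≥ 15: [(15,8) (19,15) (15,113/7)]
2. After x ≤ 17: [(15,8) (17,23/2) (17,109/7) (15,113/7)]
3. After y ≥ 0: [(15,8) (17,23/2) (17,109/7) (15,113/7)]
4. After y ≤ 11: [(15,11) (15,8) (117/7,11)]
5. Canonical ring: [(15,8) (117/7,11) (15,11)]

Clipped polygon: [(15,8) (117/7,11) (15,11)]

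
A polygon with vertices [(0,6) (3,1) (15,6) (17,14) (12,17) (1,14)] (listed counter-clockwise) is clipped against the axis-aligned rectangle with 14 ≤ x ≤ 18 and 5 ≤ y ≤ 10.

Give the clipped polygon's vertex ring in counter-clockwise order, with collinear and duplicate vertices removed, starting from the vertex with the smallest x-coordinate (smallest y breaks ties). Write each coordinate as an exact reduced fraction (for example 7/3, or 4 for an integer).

Clipped polygon: [(14,67/12) (15,6) (16,10) (14,10)]

1. After x ≥ 14: [(14,67/12) (15,6) (17,14) (14,79/5)]
2. After x ≤ 18: [(14,67/12) (15,6) (17,14) (14,79/5)]
3. After y ≥ 5: [(14,67/12) (15,6) (17,14) (14,79/5)]
4. After y ≤ 10: [(14,10) (14,67/12) (15,6) (16,10)]
5. Canonical ring: [(14,67/12) (15,6) (16,10) (14,10)]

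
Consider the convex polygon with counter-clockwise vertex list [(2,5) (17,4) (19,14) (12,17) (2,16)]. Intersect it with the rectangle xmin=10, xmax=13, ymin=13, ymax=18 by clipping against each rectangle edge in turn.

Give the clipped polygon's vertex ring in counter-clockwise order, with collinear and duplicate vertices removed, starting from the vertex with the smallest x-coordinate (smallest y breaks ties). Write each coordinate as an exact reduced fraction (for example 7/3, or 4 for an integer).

1. After x ≥ 10: [(10,67/15) (17,4) (19,14) (12,17) (10,84/5)]
2. After x ≤ 13: [(10,67/15) (13,64/15) (13,116/7) (12,17) (10,84/5)]
3. After y ≥ 13: [(10,13) (13,13) (13,116/7) (12,17) (10,84/5)]
4. After y ≤ 18: [(10,13) (13,13) (13,116/7) (12,17) (10,84/5)]
5. Canonical ring: [(10,13) (13,13) (13,116/7) (12,17) (10,84/5)]

Clipped polygon: [(10,13) (13,13) (13,116/7) (12,17) (10,84/5)]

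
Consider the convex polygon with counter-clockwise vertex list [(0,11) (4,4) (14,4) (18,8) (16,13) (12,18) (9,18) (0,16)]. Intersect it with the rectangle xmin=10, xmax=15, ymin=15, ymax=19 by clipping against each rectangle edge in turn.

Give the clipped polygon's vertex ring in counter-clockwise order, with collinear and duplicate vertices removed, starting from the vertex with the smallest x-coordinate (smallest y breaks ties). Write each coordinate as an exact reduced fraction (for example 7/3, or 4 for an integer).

Clipped polygon: [(10,15) (72/5,15) (12,18) (10,18)]

1. After x ≥ 10: [(10,4) (14,4) (18,8) (16,13) (12,18) (10,18)]
2. After x ≤ 15: [(10,4) (14,4) (15,5) (15,57/4) (12,18) (10,18)]
3. After y ≥ 15: [(10,15) (72/5,15) (12,18) (10,18)]
4. After y ≤ 19: [(10,15) (72/5,15) (12,18) (10,18)]
5. Canonical ring: [(10,15) (72/5,15) (12,18) (10,18)]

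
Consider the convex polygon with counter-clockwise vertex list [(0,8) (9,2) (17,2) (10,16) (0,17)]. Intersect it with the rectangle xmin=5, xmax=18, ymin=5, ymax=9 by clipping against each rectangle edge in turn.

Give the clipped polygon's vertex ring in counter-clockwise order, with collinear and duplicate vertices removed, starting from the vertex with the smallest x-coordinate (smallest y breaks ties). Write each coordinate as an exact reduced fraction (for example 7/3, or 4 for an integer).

Clipped polygon: [(5,5) (31/2,5) (27/2,9) (5,9)]

1. After x ≥ 5: [(5,14/3) (9,2) (17,2) (10,16) (5,33/2)]
2. After x ≤ 18: [(5,14/3) (9,2) (17,2) (10,16) (5,33/2)]
3. After y ≥ 5: [(5,5) (31/2,5) (10,16) (5,33/2)]
4. After y ≤ 9: [(5,9) (5,5) (31/2,5) (27/2,9)]
5. Canonical ring: [(5,5) (31/2,5) (27/2,9) (5,9)]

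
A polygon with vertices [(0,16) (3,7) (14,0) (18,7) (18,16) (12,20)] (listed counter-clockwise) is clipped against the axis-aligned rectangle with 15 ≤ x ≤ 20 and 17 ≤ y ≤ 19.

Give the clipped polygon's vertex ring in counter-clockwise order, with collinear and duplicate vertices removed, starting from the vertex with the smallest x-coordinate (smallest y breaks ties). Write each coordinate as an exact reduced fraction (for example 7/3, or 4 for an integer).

Clipped polygon: [(15,17) (33/2,17) (15,18)]

1. After x ≥ 15: [(15,7/4) (18,7) (18,16) (15,18)]
2. After x ≤ 20: [(15,7/4) (18,7) (18,16) (15,18)]
3. After y ≥ 17: [(15,17) (33/2,17) (15,18)]
4. After y ≤ 19: [(15,17) (33/2,17) (15,18)]
5. Canonical ring: [(15,17) (33/2,17) (15,18)]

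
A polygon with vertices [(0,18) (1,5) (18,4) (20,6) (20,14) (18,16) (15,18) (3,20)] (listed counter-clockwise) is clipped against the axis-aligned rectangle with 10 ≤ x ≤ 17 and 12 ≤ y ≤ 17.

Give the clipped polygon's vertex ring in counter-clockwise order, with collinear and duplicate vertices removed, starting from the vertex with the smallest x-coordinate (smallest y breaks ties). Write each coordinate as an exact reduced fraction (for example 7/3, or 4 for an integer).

Clipped polygon: [(10,12) (17,12) (17,50/3) (33/2,17) (10,17)]

1. After x ≥ 10: [(10,76/17) (18,4) (20,6) (20,14) (18,16) (15,18) (10,113/6)]
2. After x ≤ 17: [(10,76/17) (17,69/17) (17,50/3) (15,18) (10,113/6)]
3. After y ≥ 12: [(10,12) (17,12) (17,50/3) (15,18) (10,113/6)]
4. After y ≤ 17: [(10,17) (10,12) (17,12) (17,50/3) (33/2,17)]
5. Canonical ring: [(10,12) (17,12) (17,50/3) (33/2,17) (10,17)]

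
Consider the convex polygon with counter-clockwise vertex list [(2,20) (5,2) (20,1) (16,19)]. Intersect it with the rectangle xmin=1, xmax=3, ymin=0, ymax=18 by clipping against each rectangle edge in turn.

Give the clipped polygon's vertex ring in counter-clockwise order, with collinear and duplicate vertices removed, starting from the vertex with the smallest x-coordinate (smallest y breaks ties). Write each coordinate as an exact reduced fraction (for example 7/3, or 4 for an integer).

Clipped polygon: [(7/3,18) (3,14) (3,18)]

1. After x ≥ 1: [(2,20) (5,2) (20,1) (16,19)]
2. After x ≤ 3: [(3,279/14) (2,20) (3,14)]
3. After y ≥ 0: [(3,279/14) (2,20) (3,14)]
4. After y ≤ 18: [(3,18) (7/3,18) (3,14)]
5. Canonical ring: [(7/3,18) (3,14) (3,18)]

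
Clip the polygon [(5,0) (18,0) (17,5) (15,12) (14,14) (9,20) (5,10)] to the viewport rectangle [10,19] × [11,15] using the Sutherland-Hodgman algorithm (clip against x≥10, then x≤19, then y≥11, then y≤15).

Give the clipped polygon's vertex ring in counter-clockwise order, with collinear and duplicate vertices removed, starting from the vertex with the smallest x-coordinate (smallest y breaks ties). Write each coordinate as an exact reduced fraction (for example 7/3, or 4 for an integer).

Clipped polygon: [(10,11) (107/7,11) (15,12) (14,14) (79/6,15) (10,15)]

1. After x ≥ 10: [(10,0) (18,0) (17,5) (15,12) (14,14) (10,94/5)]
2. After x ≤ 19: [(10,0) (18,0) (17,5) (15,12) (14,14) (10,94/5)]
3. After y ≥ 11: [(10,11) (107/7,11) (15,12) (14,14) (10,94/5)]
4. After y ≤ 15: [(10,15) (10,11) (107/7,11) (15,12) (14,14) (79/6,15)]
5. Canonical ring: [(10,11) (107/7,11) (15,12) (14,14) (79/6,15) (10,15)]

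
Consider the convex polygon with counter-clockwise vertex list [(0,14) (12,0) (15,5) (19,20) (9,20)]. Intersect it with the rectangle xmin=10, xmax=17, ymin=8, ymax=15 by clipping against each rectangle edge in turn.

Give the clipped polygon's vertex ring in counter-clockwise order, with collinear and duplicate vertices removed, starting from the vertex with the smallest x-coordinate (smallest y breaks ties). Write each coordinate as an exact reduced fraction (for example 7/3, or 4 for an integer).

Clipped polygon: [(10,8) (79/5,8) (17,25/2) (17,15) (10,15)]

1. After x ≥ 10: [(10,7/3) (12,0) (15,5) (19,20) (10,20)]
2. After x ≤ 17: [(10,7/3) (12,0) (15,5) (17,25/2) (17,20) (10,20)]
3. After y ≥ 8: [(10,8) (79/5,8) (17,25/2) (17,20) (10,20)]
4. After y ≤ 15: [(10,15) (10,8) (79/5,8) (17,25/2) (17,15)]
5. Canonical ring: [(10,8) (79/5,8) (17,25/2) (17,15) (10,15)]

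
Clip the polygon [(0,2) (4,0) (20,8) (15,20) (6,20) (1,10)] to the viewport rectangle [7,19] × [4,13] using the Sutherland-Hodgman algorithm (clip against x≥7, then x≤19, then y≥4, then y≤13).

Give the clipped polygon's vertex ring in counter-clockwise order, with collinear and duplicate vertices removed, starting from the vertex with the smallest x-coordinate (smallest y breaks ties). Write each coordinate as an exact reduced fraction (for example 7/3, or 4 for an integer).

1. After x ≥ 7: [(7,3/2) (20,8) (15,20) (7,20)]
2. After x ≤ 19: [(7,3/2) (19,15/2) (19,52/5) (15,20) (7,20)]
3. After y ≥ 4: [(7,4) (12,4) (19,15/2) (19,52/5) (15,20) (7,20)]
4. After y ≤ 13: [(7,13) (7,4) (12,4) (19,15/2) (19,52/5) (215/12,13)]
5. Canonical ring: [(7,4) (12,4) (19,15/2) (19,52/5) (215/12,13) (7,13)]

Clipped polygon: [(7,4) (12,4) (19,15/2) (19,52/5) (215/12,13) (7,13)]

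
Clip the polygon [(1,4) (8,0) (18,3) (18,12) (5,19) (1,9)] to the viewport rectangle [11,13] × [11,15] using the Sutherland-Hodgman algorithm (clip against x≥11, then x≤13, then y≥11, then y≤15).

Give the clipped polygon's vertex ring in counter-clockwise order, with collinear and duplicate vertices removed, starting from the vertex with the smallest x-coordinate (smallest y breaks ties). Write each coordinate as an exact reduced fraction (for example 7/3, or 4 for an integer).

Clipped polygon: [(11,11) (13,11) (13,191/13) (87/7,15) (11,15)]

1. After x ≥ 11: [(11,9/10) (18,3) (18,12) (11,205/13)]
2. After x ≤ 13: [(11,9/10) (13,3/2) (13,191/13) (11,205/13)]
3. After y ≥ 11: [(11,11) (13,11) (13,191/13) (11,205/13)]
4. After y ≤ 15: [(11,15) (11,11) (13,11) (13,191/13) (87/7,15)]
5. Canonical ring: [(11,11) (13,11) (13,191/13) (87/7,15) (11,15)]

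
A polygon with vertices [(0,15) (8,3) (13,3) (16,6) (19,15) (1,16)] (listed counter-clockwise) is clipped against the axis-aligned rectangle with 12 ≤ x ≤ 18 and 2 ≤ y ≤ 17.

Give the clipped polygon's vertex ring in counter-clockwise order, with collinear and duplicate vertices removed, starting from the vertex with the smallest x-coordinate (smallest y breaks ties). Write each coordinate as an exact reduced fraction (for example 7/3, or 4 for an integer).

1. After x ≥ 12: [(12,3) (13,3) (16,6) (19,15) (12,277/18)]
2. After x ≤ 18: [(12,3) (13,3) (16,6) (18,12) (18,271/18) (12,277/18)]
3. After y ≥ 2: [(12,3) (13,3) (16,6) (18,12) (18,271/18) (12,277/18)]
4. After y ≤ 17: [(12,3) (13,3) (16,6) (18,12) (18,271/18) (12,277/18)]
5. Canonical ring: [(12,3) (13,3) (16,6) (18,12) (18,271/18) (12,277/18)]

Clipped polygon: [(12,3) (13,3) (16,6) (18,12) (18,271/18) (12,277/18)]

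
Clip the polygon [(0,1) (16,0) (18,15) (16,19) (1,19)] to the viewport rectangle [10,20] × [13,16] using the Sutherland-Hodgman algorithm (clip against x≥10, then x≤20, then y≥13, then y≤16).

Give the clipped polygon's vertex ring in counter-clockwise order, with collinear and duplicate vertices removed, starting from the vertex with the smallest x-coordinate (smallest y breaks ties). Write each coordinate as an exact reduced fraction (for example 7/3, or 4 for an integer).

Clipped polygon: [(10,13) (266/15,13) (18,15) (35/2,16) (10,16)]

1. After x ≥ 10: [(10,3/8) (16,0) (18,15) (16,19) (10,19)]
2. After x ≤ 20: [(10,3/8) (16,0) (18,15) (16,19) (10,19)]
3. After y ≥ 13: [(10,13) (266/15,13) (18,15) (16,19) (10,19)]
4. After y ≤ 16: [(10,16) (10,13) (266/15,13) (18,15) (35/2,16)]
5. Canonical ring: [(10,13) (266/15,13) (18,15) (35/2,16) (10,16)]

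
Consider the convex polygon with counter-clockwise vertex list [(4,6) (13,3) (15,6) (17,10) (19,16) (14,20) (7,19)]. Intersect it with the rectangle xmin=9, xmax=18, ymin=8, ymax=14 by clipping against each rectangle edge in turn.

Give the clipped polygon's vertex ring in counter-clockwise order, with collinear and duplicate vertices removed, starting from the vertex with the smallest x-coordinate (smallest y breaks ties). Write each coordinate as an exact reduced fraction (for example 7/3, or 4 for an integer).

1. After x ≥ 9: [(9,13/3) (13,3) (15,6) (17,10) (19,16) (14,20) (9,135/7)]
2. After x ≤ 18: [(9,13/3) (13,3) (15,6) (17,10) (18,13) (18,84/5) (14,20) (9,135/7)]
3. After y ≥ 8: [(9,8) (16,8) (17,10) (18,13) (18,84/5) (14,20) (9,135/7)]
4. After y ≤ 14: [(9,14) (9,8) (16,8) (17,10) (18,13) (18,14)]
5. Canonical ring: [(9,8) (16,8) (17,10) (18,13) (18,14) (9,14)]

Clipped polygon: [(9,8) (16,8) (17,10) (18,13) (18,14) (9,14)]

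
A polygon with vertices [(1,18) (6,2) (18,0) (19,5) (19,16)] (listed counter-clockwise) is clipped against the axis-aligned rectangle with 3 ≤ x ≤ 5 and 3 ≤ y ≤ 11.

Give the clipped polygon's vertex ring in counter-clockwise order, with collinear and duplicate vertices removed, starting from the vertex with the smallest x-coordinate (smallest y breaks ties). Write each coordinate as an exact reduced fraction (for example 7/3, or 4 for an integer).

1. After x ≥ 3: [(3,160/9) (3,58/5) (6,2) (18,0) (19,5) (19,16)]
2. After x ≤ 5: [(5,158/9) (3,160/9) (3,58/5) (5,26/5)]
3. After y ≥ 3: [(5,158/9) (3,160/9) (3,58/5) (5,26/5)]
4. After y ≤ 11: [(5,11) (51/16,11) (5,26/5)]
5. Canonical ring: [(51/16,11) (5,26/5) (5,11)]

Clipped polygon: [(51/16,11) (5,26/5) (5,11)]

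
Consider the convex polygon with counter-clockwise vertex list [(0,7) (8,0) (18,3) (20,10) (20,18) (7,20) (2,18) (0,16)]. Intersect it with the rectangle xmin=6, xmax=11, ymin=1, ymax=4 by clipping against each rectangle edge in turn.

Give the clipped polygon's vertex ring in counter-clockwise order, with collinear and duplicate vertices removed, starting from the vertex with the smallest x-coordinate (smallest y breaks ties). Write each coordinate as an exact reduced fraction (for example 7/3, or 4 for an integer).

Clipped polygon: [(6,7/4) (48/7,1) (11,1) (11,4) (6,4)]

1. After x ≥ 6: [(6,7/4) (8,0) (18,3) (20,10) (20,18) (7,20) (6,98/5)]
2. After x ≤ 11: [(6,7/4) (8,0) (11,9/10) (11,252/13) (7,20) (6,98/5)]
3. After y ≥ 1: [(6,7/4) (48/7,1) (11,1) (11,252/13) (7,20) (6,98/5)]
4. After y ≤ 4: [(6,4) (6,7/4) (48/7,1) (11,1) (11,4)]
5. Canonical ring: [(6,7/4) (48/7,1) (11,1) (11,4) (6,4)]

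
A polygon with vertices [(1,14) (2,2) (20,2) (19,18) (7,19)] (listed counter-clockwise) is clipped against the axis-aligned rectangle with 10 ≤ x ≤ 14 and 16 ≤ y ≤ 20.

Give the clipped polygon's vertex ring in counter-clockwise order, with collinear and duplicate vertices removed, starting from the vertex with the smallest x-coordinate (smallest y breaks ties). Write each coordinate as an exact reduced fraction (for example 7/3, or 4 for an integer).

1. After x ≥ 10: [(10,2) (20,2) (19,18) (10,75/4)]
2. After x ≤ 14: [(10,2) (14,2) (14,221/12) (10,75/4)]
3. After y ≥ 16: [(10,16) (14,16) (14,221/12) (10,75/4)]
4. After y ≤ 20: [(10,16) (14,16) (14,221/12) (10,75/4)]
5. Canonical ring: [(10,16) (14,16) (14,221/12) (10,75/4)]

Clipped polygon: [(10,16) (14,16) (14,221/12) (10,75/4)]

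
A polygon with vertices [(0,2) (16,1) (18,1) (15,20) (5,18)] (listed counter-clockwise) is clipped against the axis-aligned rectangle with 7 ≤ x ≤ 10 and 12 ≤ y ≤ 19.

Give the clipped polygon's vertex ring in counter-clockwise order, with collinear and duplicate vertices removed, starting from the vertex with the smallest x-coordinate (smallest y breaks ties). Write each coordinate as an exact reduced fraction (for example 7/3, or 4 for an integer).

1. After x ≥ 7: [(7,25/16) (16,1) (18,1) (15,20) (7,92/5)]
2. After x ≤ 10: [(7,25/16) (10,11/8) (10,19) (7,92/5)]
3. After y ≥ 12: [(7,12) (10,12) (10,19) (7,92/5)]
4. After y ≤ 19: [(7,12) (10,12) (10,19) (7,92/5)]
5. Canonical ring: [(7,12) (10,12) (10,19) (7,92/5)]

Clipped polygon: [(7,12) (10,12) (10,19) (7,92/5)]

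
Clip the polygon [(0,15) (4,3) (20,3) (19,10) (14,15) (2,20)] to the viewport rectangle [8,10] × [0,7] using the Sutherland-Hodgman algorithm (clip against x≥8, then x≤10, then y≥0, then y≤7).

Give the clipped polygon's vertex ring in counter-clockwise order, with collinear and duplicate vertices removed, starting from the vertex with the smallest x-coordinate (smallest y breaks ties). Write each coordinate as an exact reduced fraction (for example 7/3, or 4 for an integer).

1. After x ≥ 8: [(8,3) (20,3) (19,10) (14,15) (8,35/2)]
2. After x ≤ 10: [(8,3) (10,3) (10,50/3) (8,35/2)]
3. After y ≥ 0: [(8,3) (10,3) (10,50/3) (8,35/2)]
4. After y ≤ 7: [(8,7) (8,3) (10,3) (10,7)]
5. Canonical ring: [(8,3) (10,3) (10,7) (8,7)]

Clipped polygon: [(8,3) (10,3) (10,7) (8,7)]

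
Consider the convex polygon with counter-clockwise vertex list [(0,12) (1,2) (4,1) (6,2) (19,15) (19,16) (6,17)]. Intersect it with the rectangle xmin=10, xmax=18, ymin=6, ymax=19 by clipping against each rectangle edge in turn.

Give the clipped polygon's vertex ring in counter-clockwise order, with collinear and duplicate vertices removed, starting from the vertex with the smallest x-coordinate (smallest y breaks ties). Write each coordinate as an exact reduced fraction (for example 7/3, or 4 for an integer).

Clipped polygon: [(10,6) (18,14) (18,209/13) (10,217/13)]

1. After x ≥ 10: [(10,6) (19,15) (19,16) (10,217/13)]
2. After x ≤ 18: [(10,6) (18,14) (18,209/13) (10,217/13)]
3. After y ≥ 6: [(10,6) (18,14) (18,209/13) (10,217/13)]
4. After y ≤ 19: [(10,6) (18,14) (18,209/13) (10,217/13)]
5. Canonical ring: [(10,6) (18,14) (18,209/13) (10,217/13)]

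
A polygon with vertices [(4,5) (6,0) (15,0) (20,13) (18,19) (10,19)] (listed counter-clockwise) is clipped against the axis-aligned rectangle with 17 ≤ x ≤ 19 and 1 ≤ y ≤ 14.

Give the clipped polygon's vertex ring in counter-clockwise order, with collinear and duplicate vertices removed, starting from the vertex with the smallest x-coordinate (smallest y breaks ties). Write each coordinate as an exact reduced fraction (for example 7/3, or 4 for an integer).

1. After x ≥ 17: [(17,26/5) (20,13) (18,19) (17,19)]
2. After x ≤ 19: [(17,26/5) (19,52/5) (19,16) (18,19) (17,19)]
3. After y ≥ 1: [(17,26/5) (19,52/5) (19,16) (18,19) (17,19)]
4. After y ≤ 14: [(17,14) (17,26/5) (19,52/5) (19,14)]
5. Canonical ring: [(17,26/5) (19,52/5) (19,14) (17,14)]

Clipped polygon: [(17,26/5) (19,52/5) (19,14) (17,14)]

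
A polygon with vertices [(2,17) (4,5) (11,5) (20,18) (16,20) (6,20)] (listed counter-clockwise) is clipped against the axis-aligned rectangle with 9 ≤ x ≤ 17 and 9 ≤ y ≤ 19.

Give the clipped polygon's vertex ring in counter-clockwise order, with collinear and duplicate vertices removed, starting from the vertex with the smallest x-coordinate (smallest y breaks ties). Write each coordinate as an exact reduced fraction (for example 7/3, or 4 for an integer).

1. After x ≥ 9: [(9,5) (11,5) (20,18) (16,20) (9,20)]
2. After x ≤ 17: [(9,5) (11,5) (17,41/3) (17,39/2) (16,20) (9,20)]
3. After y ≥ 9: [(9,9) (179/13,9) (17,41/3) (17,39/2) (16,20) (9,20)]
4. After y ≤ 19: [(9,19) (9,9) (179/13,9) (17,41/3) (17,19)]
5. Canonical ring: [(9,9) (179/13,9) (17,41/3) (17,19) (9,19)]

Clipped polygon: [(9,9) (179/13,9) (17,41/3) (17,19) (9,19)]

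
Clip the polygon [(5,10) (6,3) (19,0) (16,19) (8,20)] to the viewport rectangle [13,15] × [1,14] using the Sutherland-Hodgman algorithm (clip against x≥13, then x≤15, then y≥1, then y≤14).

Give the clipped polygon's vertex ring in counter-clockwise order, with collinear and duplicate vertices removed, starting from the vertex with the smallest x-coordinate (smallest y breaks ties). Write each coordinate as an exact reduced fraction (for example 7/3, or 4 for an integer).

Clipped polygon: [(13,18/13) (44/3,1) (15,1) (15,14) (13,14)]

1. After x ≥ 13: [(13,18/13) (19,0) (16,19) (13,155/8)]
2. After x ≤ 15: [(13,18/13) (15,12/13) (15,153/8) (13,155/8)]
3. After y ≥ 1: [(13,18/13) (44/3,1) (15,1) (15,153/8) (13,155/8)]
4. After y ≤ 14: [(13,14) (13,18/13) (44/3,1) (15,1) (15,14)]
5. Canonical ring: [(13,18/13) (44/3,1) (15,1) (15,14) (13,14)]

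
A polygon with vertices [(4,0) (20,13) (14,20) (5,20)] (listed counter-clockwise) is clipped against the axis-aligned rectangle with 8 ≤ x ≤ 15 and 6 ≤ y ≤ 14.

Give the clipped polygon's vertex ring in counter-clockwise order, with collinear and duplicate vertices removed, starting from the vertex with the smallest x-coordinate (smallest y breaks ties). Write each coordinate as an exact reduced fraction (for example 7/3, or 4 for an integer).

1. After x ≥ 8: [(8,13/4) (20,13) (14,20) (8,20)]
2. After x ≤ 15: [(8,13/4) (15,143/16) (15,113/6) (14,20) (8,20)]
3. After y ≥ 6: [(8,6) (148/13,6) (15,143/16) (15,113/6) (14,20) (8,20)]
4. After y ≤ 14: [(8,14) (8,6) (148/13,6) (15,143/16) (15,14)]
5. Canonical ring: [(8,6) (148/13,6) (15,143/16) (15,14) (8,14)]

Clipped polygon: [(8,6) (148/13,6) (15,143/16) (15,14) (8,14)]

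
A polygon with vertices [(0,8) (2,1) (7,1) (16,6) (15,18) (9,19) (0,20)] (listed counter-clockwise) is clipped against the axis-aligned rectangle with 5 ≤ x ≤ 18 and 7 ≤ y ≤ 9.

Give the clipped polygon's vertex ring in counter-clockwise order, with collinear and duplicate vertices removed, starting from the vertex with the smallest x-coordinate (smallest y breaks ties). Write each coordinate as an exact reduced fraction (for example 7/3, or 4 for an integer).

Clipped polygon: [(5,7) (191/12,7) (63/4,9) (5,9)]

1. After x ≥ 5: [(5,1) (7,1) (16,6) (15,18) (9,19) (5,175/9)]
2. After x ≤ 18: [(5,1) (7,1) (16,6) (15,18) (9,19) (5,175/9)]
3. After y ≥ 7: [(5,7) (191/12,7) (15,18) (9,19) (5,175/9)]
4. After y ≤ 9: [(5,9) (5,7) (191/12,7) (63/4,9)]
5. Canonical ring: [(5,7) (191/12,7) (63/4,9) (5,9)]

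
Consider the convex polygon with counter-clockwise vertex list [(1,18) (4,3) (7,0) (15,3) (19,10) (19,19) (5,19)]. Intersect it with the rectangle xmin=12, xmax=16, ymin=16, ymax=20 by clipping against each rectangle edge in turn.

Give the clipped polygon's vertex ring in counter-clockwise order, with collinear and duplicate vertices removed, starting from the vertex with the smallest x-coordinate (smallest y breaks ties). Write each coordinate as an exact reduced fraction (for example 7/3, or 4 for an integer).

1. After x ≥ 12: [(12,15/8) (15,3) (19,10) (19,19) (12,19)]
2. After x ≤ 16: [(12,15/8) (15,3) (16,19/4) (16,19) (12,19)]
3. After y ≥ 16: [(12,16) (16,16) (16,19) (12,19)]
4. After y ≤ 20: [(12,16) (16,16) (16,19) (12,19)]
5. Canonical ring: [(12,16) (16,16) (16,19) (12,19)]

Clipped polygon: [(12,16) (16,16) (16,19) (12,19)]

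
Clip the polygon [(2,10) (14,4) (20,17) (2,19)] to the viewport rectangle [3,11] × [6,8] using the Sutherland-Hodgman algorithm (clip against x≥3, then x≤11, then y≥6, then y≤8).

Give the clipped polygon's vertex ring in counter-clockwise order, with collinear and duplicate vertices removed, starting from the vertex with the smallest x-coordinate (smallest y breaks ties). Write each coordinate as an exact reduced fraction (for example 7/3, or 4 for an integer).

Clipped polygon: [(6,8) (10,6) (11,6) (11,8)]

1. After x ≥ 3: [(3,19/2) (14,4) (20,17) (3,170/9)]
2. After x ≤ 11: [(3,19/2) (11,11/2) (11,18) (3,170/9)]
3. After y ≥ 6: [(3,19/2) (10,6) (11,6) (11,18) (3,170/9)]
4. After y ≤ 8: [(6,8) (10,6) (11,6) (11,8)]
5. Canonical ring: [(6,8) (10,6) (11,6) (11,8)]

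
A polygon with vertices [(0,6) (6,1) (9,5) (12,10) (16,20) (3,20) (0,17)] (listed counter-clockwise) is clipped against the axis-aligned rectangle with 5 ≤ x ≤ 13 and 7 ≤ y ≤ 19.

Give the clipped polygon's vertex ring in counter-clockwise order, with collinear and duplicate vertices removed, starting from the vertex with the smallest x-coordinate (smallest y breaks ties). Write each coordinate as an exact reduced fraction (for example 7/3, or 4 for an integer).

Clipped polygon: [(5,7) (51/5,7) (12,10) (13,25/2) (13,19) (5,19)]

1. After x ≥ 5: [(5,11/6) (6,1) (9,5) (12,10) (16,20) (5,20)]
2. After x ≤ 13: [(5,11/6) (6,1) (9,5) (12,10) (13,25/2) (13,20) (5,20)]
3. After y ≥ 7: [(5,7) (51/5,7) (12,10) (13,25/2) (13,20) (5,20)]
4. After y ≤ 19: [(5,19) (5,7) (51/5,7) (12,10) (13,25/2) (13,19)]
5. Canonical ring: [(5,7) (51/5,7) (12,10) (13,25/2) (13,19) (5,19)]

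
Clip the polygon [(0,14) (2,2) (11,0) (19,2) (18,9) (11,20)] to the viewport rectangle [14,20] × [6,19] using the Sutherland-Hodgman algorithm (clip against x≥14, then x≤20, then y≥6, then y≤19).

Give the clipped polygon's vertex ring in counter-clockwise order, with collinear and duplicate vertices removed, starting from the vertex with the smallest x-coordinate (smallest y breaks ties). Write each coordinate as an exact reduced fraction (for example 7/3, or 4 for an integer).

1. After x ≥ 14: [(14,3/4) (19,2) (18,9) (14,107/7)]
2. After x ≤ 20: [(14,3/4) (19,2) (18,9) (14,107/7)]
3. After y ≥ 6: [(14,6) (129/7,6) (18,9) (14,107/7)]
4. After y ≤ 19: [(14,6) (129/7,6) (18,9) (14,107/7)]
5. Canonical ring: [(14,6) (129/7,6) (18,9) (14,107/7)]

Clipped polygon: [(14,6) (129/7,6) (18,9) (14,107/7)]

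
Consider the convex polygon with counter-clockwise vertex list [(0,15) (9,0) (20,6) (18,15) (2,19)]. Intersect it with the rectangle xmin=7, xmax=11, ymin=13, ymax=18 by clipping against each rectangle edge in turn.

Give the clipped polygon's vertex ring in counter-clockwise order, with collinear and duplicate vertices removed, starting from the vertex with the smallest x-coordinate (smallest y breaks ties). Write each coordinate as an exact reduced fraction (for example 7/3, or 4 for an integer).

1. After x ≥ 7: [(7,10/3) (9,0) (20,6) (18,15) (7,71/4)]
2. After x ≤ 11: [(7,10/3) (9,0) (11,12/11) (11,67/4) (7,71/4)]
3. After y ≥ 13: [(7,13) (11,13) (11,67/4) (7,71/4)]
4. After y ≤ 18: [(7,13) (11,13) (11,67/4) (7,71/4)]
5. Canonical ring: [(7,13) (11,13) (11,67/4) (7,71/4)]

Clipped polygon: [(7,13) (11,13) (11,67/4) (7,71/4)]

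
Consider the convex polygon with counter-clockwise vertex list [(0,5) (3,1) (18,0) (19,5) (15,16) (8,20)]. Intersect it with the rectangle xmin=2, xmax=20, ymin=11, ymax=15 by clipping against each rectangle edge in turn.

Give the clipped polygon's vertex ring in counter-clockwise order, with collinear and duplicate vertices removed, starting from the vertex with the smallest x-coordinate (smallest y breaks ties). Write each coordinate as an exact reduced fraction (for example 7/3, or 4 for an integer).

1. After x ≥ 2: [(2,35/4) (2,7/3) (3,1) (18,0) (19,5) (15,16) (8,20)]
2. After x ≤ 20: [(2,35/4) (2,7/3) (3,1) (18,0) (19,5) (15,16) (8,20)]
3. After y ≥ 11: [(16/5,11) (185/11,11) (15,16) (8,20)]
4. After y ≤ 15: [(16/3,15) (16/5,11) (185/11,11) (169/11,15)]
5. Canonical ring: [(16/5,11) (185/11,11) (169/11,15) (16/3,15)]

Clipped polygon: [(16/5,11) (185/11,11) (169/11,15) (16/3,15)]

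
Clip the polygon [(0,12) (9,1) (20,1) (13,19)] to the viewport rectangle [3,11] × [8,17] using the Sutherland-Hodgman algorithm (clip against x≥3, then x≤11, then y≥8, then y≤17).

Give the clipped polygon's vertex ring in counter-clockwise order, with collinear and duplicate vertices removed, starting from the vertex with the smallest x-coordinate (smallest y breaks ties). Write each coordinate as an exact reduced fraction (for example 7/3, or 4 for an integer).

1. After x ≥ 3: [(3,177/13) (3,25/3) (9,1) (20,1) (13,19)]
2. After x ≤ 11: [(11,233/13) (3,177/13) (3,25/3) (9,1) (11,1)]
3. After y ≥ 8: [(11,8) (11,233/13) (3,177/13) (3,25/3) (36/11,8)]
4. After y ≤ 17: [(11,8) (11,17) (65/7,17) (3,177/13) (3,25/3) (36/11,8)]
5. Canonical ring: [(3,25/3) (36/11,8) (11,8) (11,17) (65/7,17) (3,177/13)]

Clipped polygon: [(3,25/3) (36/11,8) (11,8) (11,17) (65/7,17) (3,177/13)]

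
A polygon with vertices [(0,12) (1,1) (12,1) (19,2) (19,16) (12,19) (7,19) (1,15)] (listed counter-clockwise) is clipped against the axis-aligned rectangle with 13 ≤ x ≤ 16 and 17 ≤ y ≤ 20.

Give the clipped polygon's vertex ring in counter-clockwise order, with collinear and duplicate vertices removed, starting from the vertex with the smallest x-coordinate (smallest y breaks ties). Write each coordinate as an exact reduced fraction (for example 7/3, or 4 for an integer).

1. After x ≥ 13: [(13,8/7) (19,2) (19,16) (13,130/7)]
2. After x ≤ 16: [(13,8/7) (16,11/7) (16,121/7) (13,130/7)]
3. After y ≥ 17: [(13,17) (16,17) (16,121/7) (13,130/7)]
4. After y ≤ 20: [(13,17) (16,17) (16,121/7) (13,130/7)]
5. Canonical ring: [(13,17) (16,17) (16,121/7) (13,130/7)]

Clipped polygon: [(13,17) (16,17) (16,121/7) (13,130/7)]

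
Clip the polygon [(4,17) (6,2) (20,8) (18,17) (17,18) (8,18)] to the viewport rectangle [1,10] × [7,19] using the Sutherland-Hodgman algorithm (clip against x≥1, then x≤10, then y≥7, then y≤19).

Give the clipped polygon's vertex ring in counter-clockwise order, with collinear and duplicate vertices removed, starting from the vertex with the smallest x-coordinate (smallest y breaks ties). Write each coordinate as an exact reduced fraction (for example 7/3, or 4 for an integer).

Clipped polygon: [(4,17) (16/3,7) (10,7) (10,18) (8,18)]

1. After x ≥ 1: [(4,17) (6,2) (20,8) (18,17) (17,18) (8,18)]
2. After x ≤ 10: [(4,17) (6,2) (10,26/7) (10,18) (8,18)]
3. After y ≥ 7: [(4,17) (16/3,7) (10,7) (10,18) (8,18)]
4. After y ≤ 19: [(4,17) (16/3,7) (10,7) (10,18) (8,18)]
5. Canonical ring: [(4,17) (16/3,7) (10,7) (10,18) (8,18)]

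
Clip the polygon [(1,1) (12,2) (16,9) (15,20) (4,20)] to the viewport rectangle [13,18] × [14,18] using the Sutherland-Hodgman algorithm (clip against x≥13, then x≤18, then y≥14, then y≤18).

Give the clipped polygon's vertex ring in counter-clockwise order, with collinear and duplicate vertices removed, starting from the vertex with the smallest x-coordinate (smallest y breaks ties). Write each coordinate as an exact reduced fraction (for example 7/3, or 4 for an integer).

1. After x ≥ 13: [(13,15/4) (16,9) (15,20) (13,20)]
2. After x ≤ 18: [(13,15/4) (16,9) (15,20) (13,20)]
3. After y ≥ 14: [(13,14) (171/11,14) (15,20) (13,20)]
4. After y ≤ 18: [(13,18) (13,14) (171/11,14) (167/11,18)]
5. Canonical ring: [(13,14) (171/11,14) (167/11,18) (13,18)]

Clipped polygon: [(13,14) (171/11,14) (167/11,18) (13,18)]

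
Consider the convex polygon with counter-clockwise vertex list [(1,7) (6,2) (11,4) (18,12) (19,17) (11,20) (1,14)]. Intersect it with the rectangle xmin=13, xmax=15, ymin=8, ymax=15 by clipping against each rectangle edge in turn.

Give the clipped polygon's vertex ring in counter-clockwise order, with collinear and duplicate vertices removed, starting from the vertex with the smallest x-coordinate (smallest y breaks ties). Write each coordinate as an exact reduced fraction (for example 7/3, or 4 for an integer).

Clipped polygon: [(13,8) (29/2,8) (15,60/7) (15,15) (13,15)]

1. After x ≥ 13: [(13,44/7) (18,12) (19,17) (13,77/4)]
2. After x ≤ 15: [(13,44/7) (15,60/7) (15,37/2) (13,77/4)]
3. After y ≥ 8: [(13,8) (29/2,8) (15,60/7) (15,37/2) (13,77/4)]
4. After y ≤ 15: [(13,15) (13,8) (29/2,8) (15,60/7) (15,15)]
5. Canonical ring: [(13,8) (29/2,8) (15,60/7) (15,15) (13,15)]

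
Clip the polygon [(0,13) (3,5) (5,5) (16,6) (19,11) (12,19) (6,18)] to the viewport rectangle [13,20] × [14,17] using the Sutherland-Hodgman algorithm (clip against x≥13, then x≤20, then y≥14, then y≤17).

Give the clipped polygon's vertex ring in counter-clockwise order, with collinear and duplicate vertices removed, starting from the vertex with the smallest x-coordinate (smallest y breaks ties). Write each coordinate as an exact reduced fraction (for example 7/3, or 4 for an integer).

Clipped polygon: [(13,14) (131/8,14) (55/4,17) (13,17)]

1. After x ≥ 13: [(13,63/11) (16,6) (19,11) (13,125/7)]
2. After x ≤ 20: [(13,63/11) (16,6) (19,11) (13,125/7)]
3. After y ≥ 14: [(13,14) (131/8,14) (13,125/7)]
4. After y ≤ 17: [(13,17) (13,14) (131/8,14) (55/4,17)]
5. Canonical ring: [(13,14) (131/8,14) (55/4,17) (13,17)]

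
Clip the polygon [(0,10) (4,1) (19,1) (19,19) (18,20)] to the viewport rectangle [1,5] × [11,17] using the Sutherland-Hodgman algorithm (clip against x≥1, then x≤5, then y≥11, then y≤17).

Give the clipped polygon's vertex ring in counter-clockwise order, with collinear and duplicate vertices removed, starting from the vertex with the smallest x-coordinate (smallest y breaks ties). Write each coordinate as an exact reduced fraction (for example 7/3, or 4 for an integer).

Clipped polygon: [(9/5,11) (5,11) (5,115/9)]

1. After x ≥ 1: [(1,95/9) (1,31/4) (4,1) (19,1) (19,19) (18,20)]
2. After x ≤ 5: [(5,115/9) (1,95/9) (1,31/4) (4,1) (5,1)]
3. After y ≥ 11: [(5,11) (5,115/9) (9/5,11)]
4. After y ≤ 17: [(5,11) (5,115/9) (9/5,11)]
5. Canonical ring: [(9/5,11) (5,11) (5,115/9)]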